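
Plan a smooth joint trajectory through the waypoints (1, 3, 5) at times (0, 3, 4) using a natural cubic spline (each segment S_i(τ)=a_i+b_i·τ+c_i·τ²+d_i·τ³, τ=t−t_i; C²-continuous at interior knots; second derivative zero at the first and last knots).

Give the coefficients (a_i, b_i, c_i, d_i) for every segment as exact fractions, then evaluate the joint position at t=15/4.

Δ: Δ0=2/3, Δ1=2
row 1: diag=8, rhs=8; c'=1/8, d'=1
back: M1=1
M: M0=0, M1=1, M2=0
seg 0: a=1, c=M0/2=0, d=(M1−M0)/(6·3)=1/18, b=Δ0−h0·(2M0+M1)/6=1/6
seg 1: a=3, c=M1/2=1/2, d=(M2−M1)/(6·1)=-1/6, b=Δ1−h1·(2M1+M2)/6=5/3
t_q=15/4 → seg 1, τ=3/4; S=3+5/3·τ+1/2·τ²+-1/6·τ³=571/128

  seg 0: a=1 b=1/6 c=0 d=1/18
  seg 1: a=3 b=5/3 c=1/2 d=-1/6
S(15/4) = 571/128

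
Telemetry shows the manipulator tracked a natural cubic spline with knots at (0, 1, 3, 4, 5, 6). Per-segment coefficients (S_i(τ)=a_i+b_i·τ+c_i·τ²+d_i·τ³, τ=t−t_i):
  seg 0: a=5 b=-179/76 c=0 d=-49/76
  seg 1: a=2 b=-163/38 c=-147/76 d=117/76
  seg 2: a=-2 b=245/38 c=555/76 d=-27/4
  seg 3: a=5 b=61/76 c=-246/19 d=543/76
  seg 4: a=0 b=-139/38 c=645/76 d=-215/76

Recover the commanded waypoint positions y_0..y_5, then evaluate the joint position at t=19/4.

y_0 = S_0(0) = a_0 = 5
y_1 = S_1(0) = a_1 = 2
y_2 = S_2(0) = a_2 = -2
y_3 = S_3(0) = a_3 = 5
y_4 = S_4(0) = a_4 = 0
y_5 = S_4(1) = 2
t_q=19/4 is in segment 3 (τ=3/4); S_3(τ)=6485/4864

y_0=5 y_1=2 y_2=-2 y_3=5 y_4=0 y_5=2
S(19/4) = 6485/4864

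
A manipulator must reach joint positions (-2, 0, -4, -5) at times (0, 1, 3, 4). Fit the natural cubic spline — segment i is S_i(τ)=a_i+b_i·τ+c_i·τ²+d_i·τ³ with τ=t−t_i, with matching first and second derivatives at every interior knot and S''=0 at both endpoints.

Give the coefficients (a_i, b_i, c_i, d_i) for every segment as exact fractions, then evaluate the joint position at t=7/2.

  seg 0: a=-2 b=45/16 c=0 d=-13/16
  seg 1: a=0 b=3/8 c=-39/16 d=5/8
  seg 2: a=-4 b=-15/8 c=21/16 d=-7/16
S(7/2) = -597/128

Δ: Δ0=2, Δ1=-2, Δ2=-1
row 1: diag=6, rhs=-24; c'=1/3, d'=-4
row 2: denom=6−2·1/3=16/3; d'=(6−2·-4)/(16/3)=21/8
back: M2=21/8
back: M1=-4−1/3·21/8=-39/8
M: M0=0, M1=-39/8, M2=21/8, M3=0
seg 0: a=-2, c=M0/2=0, d=(M1−M0)/(6·1)=-13/16, b=Δ0−h0·(2M0+M1)/6=45/16
seg 1: a=0, c=M1/2=-39/16, d=(M2−M1)/(6·2)=5/8, b=Δ1−h1·(2M1+M2)/6=3/8
seg 2: a=-4, c=M2/2=21/16, d=(M3−M2)/(6·1)=-7/16, b=Δ2−h2·(2M2+M3)/6=-15/8
t_q=7/2 → seg 2, τ=1/2; S=-4+-15/8·τ+21/16·τ²+-7/16·τ³=-597/128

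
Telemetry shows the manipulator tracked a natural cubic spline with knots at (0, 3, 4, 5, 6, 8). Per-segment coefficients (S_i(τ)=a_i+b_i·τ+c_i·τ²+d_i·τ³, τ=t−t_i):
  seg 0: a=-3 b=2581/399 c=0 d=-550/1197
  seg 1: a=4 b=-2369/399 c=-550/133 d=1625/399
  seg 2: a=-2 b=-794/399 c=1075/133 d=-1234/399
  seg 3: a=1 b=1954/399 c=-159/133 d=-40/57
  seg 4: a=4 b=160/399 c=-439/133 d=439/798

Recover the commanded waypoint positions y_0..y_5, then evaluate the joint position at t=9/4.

y_0=-3 y_1=4 y_2=-2 y_3=1 y_4=4 y_5=-4
S(9/4) = 3843/608

y_0 = S_0(0) = a_0 = -3
y_1 = S_1(0) = a_1 = 4
y_2 = S_2(0) = a_2 = -2
y_3 = S_3(0) = a_3 = 1
y_4 = S_4(0) = a_4 = 4
y_5 = S_4(2) = -4
t_q=9/4 is in segment 0 (τ=9/4); S_0(τ)=3843/608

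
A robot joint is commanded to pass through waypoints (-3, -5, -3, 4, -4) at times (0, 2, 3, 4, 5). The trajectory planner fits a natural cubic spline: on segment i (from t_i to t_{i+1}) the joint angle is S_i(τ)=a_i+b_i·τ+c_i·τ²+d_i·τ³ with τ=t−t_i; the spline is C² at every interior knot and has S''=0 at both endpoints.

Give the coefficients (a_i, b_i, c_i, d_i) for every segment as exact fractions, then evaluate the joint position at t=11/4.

  seg 0: a=-3 b=-53/43 c=0 d=5/86
  seg 1: a=-5 b=-23/43 c=15/43 d=94/43
  seg 2: a=-3 b=289/43 c=297/43 d=-285/43
  seg 3: a=4 b=28/43 c=-558/43 d=186/43
S(11/4) = -5893/1376

Δ: Δ0=-1, Δ1=2, Δ2=7, Δ3=-8
row 1: diag=6, rhs=18; c'=1/6, d'=3
row 2: denom=4−1·1/6=23/6; d'=(30−1·3)/(23/6)=162/23
row 3: denom=4−1·6/23=86/23; d'=(-90−1·162/23)/(86/23)=-1116/43
back: M3=-1116/43
back: M2=162/23−6/23·-1116/43=594/43
back: M1=3−1/6·594/43=30/43
M: M0=0, M1=30/43, M2=594/43, M3=-1116/43, M4=0
seg 0: a=-3, c=M0/2=0, d=(M1−M0)/(6·2)=5/86, b=Δ0−h0·(2M0+M1)/6=-53/43
seg 1: a=-5, c=M1/2=15/43, d=(M2−M1)/(6·1)=94/43, b=Δ1−h1·(2M1+M2)/6=-23/43
seg 2: a=-3, c=M2/2=297/43, d=(M3−M2)/(6·1)=-285/43, b=Δ2−h2·(2M2+M3)/6=289/43
seg 3: a=4, c=M3/2=-558/43, d=(M4−M3)/(6·1)=186/43, b=Δ3−h3·(2M3+M4)/6=28/43
t_q=11/4 → seg 1, τ=3/4; S=-5+-23/43·τ+15/43·τ²+94/43·τ³=-5893/1376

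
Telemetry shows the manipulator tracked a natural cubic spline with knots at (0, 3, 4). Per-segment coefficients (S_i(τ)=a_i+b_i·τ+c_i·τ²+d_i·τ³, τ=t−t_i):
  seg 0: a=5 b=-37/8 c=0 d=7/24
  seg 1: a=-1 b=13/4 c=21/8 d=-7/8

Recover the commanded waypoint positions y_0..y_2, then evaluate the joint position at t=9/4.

y_0 = S_0(0) = a_0 = 5
y_1 = S_1(0) = a_1 = -1
y_2 = S_1(1) = 4
t_q=9/4 is in segment 0 (τ=9/4); S_0(τ)=-1067/512

y_0=5 y_1=-1 y_2=4
S(9/4) = -1067/512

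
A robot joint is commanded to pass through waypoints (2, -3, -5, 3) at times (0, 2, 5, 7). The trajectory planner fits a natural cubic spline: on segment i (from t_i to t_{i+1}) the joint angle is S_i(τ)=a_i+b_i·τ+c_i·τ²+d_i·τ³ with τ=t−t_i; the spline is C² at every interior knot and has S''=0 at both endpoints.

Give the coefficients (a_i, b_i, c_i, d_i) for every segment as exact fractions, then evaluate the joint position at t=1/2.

  seg 0: a=2 b=-109/42 c=0 d=1/42
  seg 1: a=-3 b=-97/42 c=1/7 d=17/126
  seg 2: a=-5 b=46/21 c=19/14 d=-19/84
S(1/2) = 79/112

Δ: Δ0=-5/2, Δ1=-2/3, Δ2=4
row 1: diag=10, rhs=11; c'=3/10, d'=11/10
row 2: denom=10−3·3/10=91/10; d'=(28−3·11/10)/(91/10)=19/7
back: M2=19/7
back: M1=11/10−3/10·19/7=2/7
M: M0=0, M1=2/7, M2=19/7, M3=0
seg 0: a=2, c=M0/2=0, d=(M1−M0)/(6·2)=1/42, b=Δ0−h0·(2M0+M1)/6=-109/42
seg 1: a=-3, c=M1/2=1/7, d=(M2−M1)/(6·3)=17/126, b=Δ1−h1·(2M1+M2)/6=-97/42
seg 2: a=-5, c=M2/2=19/14, d=(M3−M2)/(6·2)=-19/84, b=Δ2−h2·(2M2+M3)/6=46/21
t_q=1/2 → seg 0, τ=1/2; S=2+-109/42·τ+0·τ²+1/42·τ³=79/112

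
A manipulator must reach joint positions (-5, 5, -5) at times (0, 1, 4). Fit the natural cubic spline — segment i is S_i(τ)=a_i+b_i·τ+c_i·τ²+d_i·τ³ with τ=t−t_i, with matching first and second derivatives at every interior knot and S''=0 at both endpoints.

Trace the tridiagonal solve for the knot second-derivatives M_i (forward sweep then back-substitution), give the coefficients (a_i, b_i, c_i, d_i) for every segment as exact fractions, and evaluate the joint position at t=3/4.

  seg 0: a=-5 b=35/3 c=0 d=-5/3
  seg 1: a=5 b=20/3 c=-5 d=5/9
S(3/4) = 195/64

Δ: Δ0=10, Δ1=-10/3
row 1: diag=8, rhs=-80; c'=3/8, d'=-10
back: M1=-10
M: M0=0, M1=-10, M2=0
seg 0: a=-5, c=M0/2=0, d=(M1−M0)/(6·1)=-5/3, b=Δ0−h0·(2M0+M1)/6=35/3
seg 1: a=5, c=M1/2=-5, d=(M2−M1)/(6·3)=5/9, b=Δ1−h1·(2M1+M2)/6=20/3
t_q=3/4 → seg 0, τ=3/4; S=-5+35/3·τ+0·τ²+-5/3·τ³=195/64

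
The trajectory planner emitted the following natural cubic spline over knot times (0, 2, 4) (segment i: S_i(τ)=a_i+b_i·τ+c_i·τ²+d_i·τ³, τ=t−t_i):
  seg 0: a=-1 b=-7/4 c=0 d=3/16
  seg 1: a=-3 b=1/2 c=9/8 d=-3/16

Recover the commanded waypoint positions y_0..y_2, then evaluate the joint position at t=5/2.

y_0 = S_0(0) = a_0 = -1
y_1 = S_1(0) = a_1 = -3
y_2 = S_1(2) = 1
t_q=5/2 is in segment 1 (τ=1/2); S_1(τ)=-319/128

y_0=-1 y_1=-3 y_2=1
S(5/2) = -319/128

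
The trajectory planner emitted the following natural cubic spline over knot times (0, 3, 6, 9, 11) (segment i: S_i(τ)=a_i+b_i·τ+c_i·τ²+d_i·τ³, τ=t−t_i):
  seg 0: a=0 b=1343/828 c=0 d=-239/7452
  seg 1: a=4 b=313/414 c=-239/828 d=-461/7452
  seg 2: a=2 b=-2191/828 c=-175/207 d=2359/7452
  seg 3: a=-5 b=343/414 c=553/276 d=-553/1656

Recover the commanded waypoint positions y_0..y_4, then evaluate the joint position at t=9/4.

y_0 = S_0(0) = a_0 = 0
y_1 = S_1(0) = a_1 = 4
y_2 = S_2(0) = a_2 = 2
y_3 = S_3(0) = a_3 = -5
y_4 = S_3(2) = 2
t_q=9/4 is in segment 0 (τ=9/4); S_0(τ)=19337/5888

y_0=0 y_1=4 y_2=2 y_3=-5 y_4=2
S(9/4) = 19337/5888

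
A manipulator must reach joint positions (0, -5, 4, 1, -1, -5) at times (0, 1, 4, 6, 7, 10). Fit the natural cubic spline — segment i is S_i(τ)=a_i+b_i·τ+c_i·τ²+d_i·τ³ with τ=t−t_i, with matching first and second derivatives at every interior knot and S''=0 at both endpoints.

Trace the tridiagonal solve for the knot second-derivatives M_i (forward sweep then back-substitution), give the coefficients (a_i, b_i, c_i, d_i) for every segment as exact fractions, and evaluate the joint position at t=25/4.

  seg 0: a=0 b=-39031/6162 c=0 d=8221/6162
  seg 1: a=-5 b=-7184/3081 c=8221/2054 d=-41135/55458
  seg 2: a=4 b=785/474 c=-8236/3081 d=1687/3081
  seg 3: a=1 b=-5065/2054 c=1886/3081 d=-901/6162
  seg 4: a=-1 b=-5177/3081 c=1069/6162 d=-1069/55458
S(25/4) = 55145/131456

Δ: Δ0=-5, Δ1=3, Δ2=-3/2, Δ3=-2, Δ4=-4/3
row 1: diag=8, rhs=48; c'=3/8, d'=6
row 2: denom=10−3·3/8=71/8; d'=(-27−3·6)/(71/8)=-360/71
row 3: denom=6−2·16/71=394/71; d'=(-3−2·-360/71)/(394/71)=507/394
row 4: denom=8−1·71/394=3081/394; d'=(4−1·507/394)/(3081/394)=1069/3081
back: M4=1069/3081
back: M3=507/394−71/394·1069/3081=3772/3081
back: M2=-360/71−16/71·3772/3081=-16472/3081
back: M1=6−3/8·-16472/3081=8221/1027
M: M0=0, M1=8221/1027, M2=-16472/3081, M3=3772/3081, M4=1069/3081, M5=0
seg 0: a=0, c=M0/2=0, d=(M1−M0)/(6·1)=8221/6162, b=Δ0−h0·(2M0+M1)/6=-39031/6162
seg 1: a=-5, c=M1/2=8221/2054, d=(M2−M1)/(6·3)=-41135/55458, b=Δ1−h1·(2M1+M2)/6=-7184/3081
seg 2: a=4, c=M2/2=-8236/3081, d=(M3−M2)/(6·2)=1687/3081, b=Δ2−h2·(2M2+M3)/6=785/474
seg 3: a=1, c=M3/2=1886/3081, d=(M4−M3)/(6·1)=-901/6162, b=Δ3−h3·(2M3+M4)/6=-5065/2054
seg 4: a=-1, c=M4/2=1069/6162, d=(M5−M4)/(6·3)=-1069/55458, b=Δ4−h4·(2M4+M5)/6=-5177/3081
t_q=25/4 → seg 3, τ=1/4; S=1+-5065/2054·τ+1886/3081·τ²+-901/6162·τ³=55145/131456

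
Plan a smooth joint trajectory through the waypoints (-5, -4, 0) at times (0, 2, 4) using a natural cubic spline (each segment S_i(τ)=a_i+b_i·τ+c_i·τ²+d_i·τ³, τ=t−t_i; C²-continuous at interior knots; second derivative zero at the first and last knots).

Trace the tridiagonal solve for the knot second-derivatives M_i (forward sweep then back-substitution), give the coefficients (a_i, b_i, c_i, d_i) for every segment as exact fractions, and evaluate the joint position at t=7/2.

Δ: Δ0=1/2, Δ1=2
row 1: diag=8, rhs=9; c'=1/4, d'=9/8
back: M1=9/8
M: M0=0, M1=9/8, M2=0
seg 0: a=-5, c=M0/2=0, d=(M1−M0)/(6·2)=3/32, b=Δ0−h0·(2M0+M1)/6=1/8
seg 1: a=-4, c=M1/2=9/16, d=(M2−M1)/(6·2)=-3/32, b=Δ1−h1·(2M1+M2)/6=5/4
t_q=7/2 → seg 1, τ=3/2; S=-4+5/4·τ+9/16·τ²+-3/32·τ³=-301/256

  seg 0: a=-5 b=1/8 c=0 d=3/32
  seg 1: a=-4 b=5/4 c=9/16 d=-3/32
S(7/2) = -301/256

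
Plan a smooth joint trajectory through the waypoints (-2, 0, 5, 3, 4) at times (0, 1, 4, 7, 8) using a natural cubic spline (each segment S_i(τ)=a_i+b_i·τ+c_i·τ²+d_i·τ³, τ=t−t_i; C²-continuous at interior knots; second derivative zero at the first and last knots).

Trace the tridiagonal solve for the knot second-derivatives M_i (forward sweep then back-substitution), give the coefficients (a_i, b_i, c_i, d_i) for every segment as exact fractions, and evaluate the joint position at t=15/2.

Δ: Δ0=2, Δ1=5/3, Δ2=-2/3, Δ3=1
row 1: diag=8, rhs=-2; c'=3/8, d'=-1/4
row 2: denom=12−3·3/8=87/8; d'=(-14−3·-1/4)/(87/8)=-106/87
row 3: denom=8−3·8/29=208/29; d'=(10−3·-106/87)/(208/29)=99/52
back: M3=99/52
back: M2=-106/87−8/29·99/52=-68/39
back: M1=-1/4−3/8·-68/39=21/52
M: M0=0, M1=21/52, M2=-68/39, M3=99/52, M4=0
seg 0: a=-2, c=M0/2=0, d=(M1−M0)/(6·1)=7/104, b=Δ0−h0·(2M0+M1)/6=201/104
seg 1: a=0, c=M1/2=21/104, d=(M2−M1)/(6·3)=-335/2808, b=Δ1−h1·(2M1+M2)/6=111/52
seg 2: a=5, c=M2/2=-34/39, d=(M3−M2)/(6·3)=569/2808, b=Δ2−h2·(2M2+M3)/6=1/8
seg 3: a=3, c=M3/2=99/104, d=(M4−M3)/(6·1)=-33/104, b=Δ3−h3·(2M3+M4)/6=19/52
t_q=15/2 → seg 3, τ=1/2; S=3+19/52·τ+99/104·τ²+-33/104·τ³=2813/832

  seg 0: a=-2 b=201/104 c=0 d=7/104
  seg 1: a=0 b=111/52 c=21/104 d=-335/2808
  seg 2: a=5 b=1/8 c=-34/39 d=569/2808
  seg 3: a=3 b=19/52 c=99/104 d=-33/104
S(15/2) = 2813/832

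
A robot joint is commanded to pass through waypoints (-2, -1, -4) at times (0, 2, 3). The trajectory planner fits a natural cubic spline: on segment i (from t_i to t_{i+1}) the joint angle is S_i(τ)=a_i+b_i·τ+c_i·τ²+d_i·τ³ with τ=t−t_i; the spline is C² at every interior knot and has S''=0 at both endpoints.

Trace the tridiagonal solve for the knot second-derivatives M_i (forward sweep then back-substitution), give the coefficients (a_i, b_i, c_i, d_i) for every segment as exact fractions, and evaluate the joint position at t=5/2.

Δ: Δ0=1/2, Δ1=-3
row 1: diag=6, rhs=-21; c'=1/6, d'=-7/2
back: M1=-7/2
M: M0=0, M1=-7/2, M2=0
seg 0: a=-2, c=M0/2=0, d=(M1−M0)/(6·2)=-7/24, b=Δ0−h0·(2M0+M1)/6=5/3
seg 1: a=-1, c=M1/2=-7/4, d=(M2−M1)/(6·1)=7/12, b=Δ1−h1·(2M1+M2)/6=-11/6
t_q=5/2 → seg 1, τ=1/2; S=-1+-11/6·τ+-7/4·τ²+7/12·τ³=-73/32

  seg 0: a=-2 b=5/3 c=0 d=-7/24
  seg 1: a=-1 b=-11/6 c=-7/4 d=7/12
S(5/2) = -73/32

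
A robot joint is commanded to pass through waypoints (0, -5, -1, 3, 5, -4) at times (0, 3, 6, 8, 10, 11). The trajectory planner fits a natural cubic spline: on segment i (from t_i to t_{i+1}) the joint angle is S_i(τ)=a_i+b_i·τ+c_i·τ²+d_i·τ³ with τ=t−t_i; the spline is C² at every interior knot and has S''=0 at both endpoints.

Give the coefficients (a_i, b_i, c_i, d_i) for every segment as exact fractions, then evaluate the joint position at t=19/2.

  seg 0: a=0 b=-2848/1149 c=0 d=311/3447
  seg 1: a=-5 b=-49/1149 c=311/383 d=-406/3447
  seg 2: a=-1 b=1895/1149 c=-95/383 d=973/4596
  seg 3: a=3 b=3674/1149 c=783/766 d=-2437/2298
  seg 4: a=5 b=-6250/1149 c=-4091/766 d=4091/2298
S(19/2) = 39937/6128

Δ: Δ0=-5/3, Δ1=4/3, Δ2=2, Δ3=1, Δ4=-9
row 1: diag=12, rhs=18; c'=1/4, d'=3/2
row 2: denom=10−3·1/4=37/4; d'=(4−3·3/2)/(37/4)=-2/37
row 3: denom=8−2·8/37=280/37; d'=(-6−2·-2/37)/(280/37)=-109/140
row 4: denom=6−2·37/140=383/70; d'=(-60−2·-109/140)/(383/70)=-4091/383
back: M4=-4091/383
back: M3=-109/140−37/140·-4091/383=783/383
back: M2=-2/37−8/37·783/383=-190/383
back: M1=3/2−1/4·-190/383=622/383
M: M0=0, M1=622/383, M2=-190/383, M3=783/383, M4=-4091/383, M5=0
seg 0: a=0, c=M0/2=0, d=(M1−M0)/(6·3)=311/3447, b=Δ0−h0·(2M0+M1)/6=-2848/1149
seg 1: a=-5, c=M1/2=311/383, d=(M2−M1)/(6·3)=-406/3447, b=Δ1−h1·(2M1+M2)/6=-49/1149
seg 2: a=-1, c=M2/2=-95/383, d=(M3−M2)/(6·2)=973/4596, b=Δ2−h2·(2M2+M3)/6=1895/1149
seg 3: a=3, c=M3/2=783/766, d=(M4−M3)/(6·2)=-2437/2298, b=Δ3−h3·(2M3+M4)/6=3674/1149
seg 4: a=5, c=M4/2=-4091/766, d=(M5−M4)/(6·1)=4091/2298, b=Δ4−h4·(2M4+M5)/6=-6250/1149
t_q=19/2 → seg 3, τ=3/2; S=3+3674/1149·τ+783/766·τ²+-2437/2298·τ³=39937/6128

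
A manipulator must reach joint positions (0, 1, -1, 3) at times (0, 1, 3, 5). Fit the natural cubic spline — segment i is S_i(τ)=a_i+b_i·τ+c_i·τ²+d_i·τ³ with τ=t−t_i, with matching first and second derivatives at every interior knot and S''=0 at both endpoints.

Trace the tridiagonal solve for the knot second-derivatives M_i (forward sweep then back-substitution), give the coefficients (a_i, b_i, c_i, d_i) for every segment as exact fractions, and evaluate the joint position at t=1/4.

Δ: Δ0=1, Δ1=-1, Δ2=2
row 1: diag=6, rhs=-12; c'=1/3, d'=-2
row 2: denom=8−2·1/3=22/3; d'=(18−2·-2)/(22/3)=3
back: M2=3
back: M1=-2−1/3·3=-3
M: M0=0, M1=-3, M2=3, M3=0
seg 0: a=0, c=M0/2=0, d=(M1−M0)/(6·1)=-1/2, b=Δ0−h0·(2M0+M1)/6=3/2
seg 1: a=1, c=M1/2=-3/2, d=(M2−M1)/(6·2)=1/2, b=Δ1−h1·(2M1+M2)/6=0
seg 2: a=-1, c=M2/2=3/2, d=(M3−M2)/(6·2)=-1/4, b=Δ2−h2·(2M2+M3)/6=0
t_q=1/4 → seg 0, τ=1/4; S=0+3/2·τ+0·τ²+-1/2·τ³=47/128

  seg 0: a=0 b=3/2 c=0 d=-1/2
  seg 1: a=1 b=0 c=-3/2 d=1/2
  seg 2: a=-1 b=0 c=3/2 d=-1/4
S(1/4) = 47/128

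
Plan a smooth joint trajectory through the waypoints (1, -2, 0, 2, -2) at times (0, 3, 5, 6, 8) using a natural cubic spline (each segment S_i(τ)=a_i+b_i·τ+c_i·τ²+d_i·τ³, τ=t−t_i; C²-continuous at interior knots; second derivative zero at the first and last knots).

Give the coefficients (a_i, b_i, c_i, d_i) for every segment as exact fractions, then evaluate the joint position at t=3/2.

  seg 0: a=1 b=-238/163 c=0 d=25/489
  seg 1: a=-2 b=-13/163 c=75/163 d=13/326
  seg 2: a=0 b=365/163 c=114/163 d=-153/163
  seg 3: a=2 b=134/163 c=-345/163 d=115/326
S(3/2) = -1327/1304

Δ: Δ0=-1, Δ1=1, Δ2=2, Δ3=-2
row 1: diag=10, rhs=12; c'=1/5, d'=6/5
row 2: denom=6−2·1/5=28/5; d'=(6−2·6/5)/(28/5)=9/14
row 3: denom=6−1·5/28=163/28; d'=(-24−1·9/14)/(163/28)=-690/163
back: M3=-690/163
back: M2=9/14−5/28·-690/163=228/163
back: M1=6/5−1/5·228/163=150/163
M: M0=0, M1=150/163, M2=228/163, M3=-690/163, M4=0
seg 0: a=1, c=M0/2=0, d=(M1−M0)/(6·3)=25/489, b=Δ0−h0·(2M0+M1)/6=-238/163
seg 1: a=-2, c=M1/2=75/163, d=(M2−M1)/(6·2)=13/326, b=Δ1−h1·(2M1+M2)/6=-13/163
seg 2: a=0, c=M2/2=114/163, d=(M3−M2)/(6·1)=-153/163, b=Δ2−h2·(2M2+M3)/6=365/163
seg 3: a=2, c=M3/2=-345/163, d=(M4−M3)/(6·2)=115/326, b=Δ3−h3·(2M3+M4)/6=134/163
t_q=3/2 → seg 0, τ=3/2; S=1+-238/163·τ+0·τ²+25/489·τ³=-1327/1304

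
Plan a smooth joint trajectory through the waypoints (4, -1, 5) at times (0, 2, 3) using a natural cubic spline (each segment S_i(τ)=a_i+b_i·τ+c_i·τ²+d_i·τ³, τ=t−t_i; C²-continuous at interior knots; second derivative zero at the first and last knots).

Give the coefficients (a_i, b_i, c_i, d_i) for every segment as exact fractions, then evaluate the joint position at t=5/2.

Δ: Δ0=-5/2, Δ1=6
row 1: diag=6, rhs=51; c'=1/6, d'=17/2
back: M1=17/2
M: M0=0, M1=17/2, M2=0
seg 0: a=4, c=M0/2=0, d=(M1−M0)/(6·2)=17/24, b=Δ0−h0·(2M0+M1)/6=-16/3
seg 1: a=-1, c=M1/2=17/4, d=(M2−M1)/(6·1)=-17/12, b=Δ1−h1·(2M1+M2)/6=19/6
t_q=5/2 → seg 1, τ=1/2; S=-1+19/6·τ+17/4·τ²+-17/12·τ³=47/32

  seg 0: a=4 b=-16/3 c=0 d=17/24
  seg 1: a=-1 b=19/6 c=17/4 d=-17/12
S(5/2) = 47/32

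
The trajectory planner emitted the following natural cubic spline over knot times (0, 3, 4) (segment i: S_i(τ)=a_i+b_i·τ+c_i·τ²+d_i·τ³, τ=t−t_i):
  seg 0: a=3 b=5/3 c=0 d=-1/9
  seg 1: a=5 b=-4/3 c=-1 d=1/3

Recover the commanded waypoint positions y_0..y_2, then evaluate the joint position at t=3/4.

y_0 = S_0(0) = a_0 = 3
y_1 = S_1(0) = a_1 = 5
y_2 = S_1(1) = 3
t_q=3/4 is in segment 0 (τ=3/4); S_0(τ)=269/64

y_0=3 y_1=5 y_2=3
S(3/4) = 269/64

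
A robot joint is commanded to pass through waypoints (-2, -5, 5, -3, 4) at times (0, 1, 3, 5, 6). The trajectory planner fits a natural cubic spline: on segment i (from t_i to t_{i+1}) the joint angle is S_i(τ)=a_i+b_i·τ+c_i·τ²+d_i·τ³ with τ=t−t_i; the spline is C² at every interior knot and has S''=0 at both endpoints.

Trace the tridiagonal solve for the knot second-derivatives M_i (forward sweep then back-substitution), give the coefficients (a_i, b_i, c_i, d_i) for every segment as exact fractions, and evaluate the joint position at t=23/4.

Δ: Δ0=-3, Δ1=5, Δ2=-4, Δ3=7
row 1: diag=6, rhs=48; c'=1/3, d'=8
row 2: denom=8−2·1/3=22/3; d'=(-54−2·8)/(22/3)=-105/11
row 3: denom=6−2·3/11=60/11; d'=(66−2·-105/11)/(60/11)=78/5
back: M3=78/5
back: M2=-105/11−3/11·78/5=-69/5
back: M1=8−1/3·-69/5=63/5
M: M0=0, M1=63/5, M2=-69/5, M3=78/5, M4=0
seg 0: a=-2, c=M0/2=0, d=(M1−M0)/(6·1)=21/10, b=Δ0−h0·(2M0+M1)/6=-51/10
seg 1: a=-5, c=M1/2=63/10, d=(M2−M1)/(6·2)=-11/5, b=Δ1−h1·(2M1+M2)/6=6/5
seg 2: a=5, c=M2/2=-69/10, d=(M3−M2)/(6·2)=49/20, b=Δ2−h2·(2M2+M3)/6=0
seg 3: a=-3, c=M3/2=39/5, d=(M4−M3)/(6·1)=-13/5, b=Δ3−h3·(2M3+M4)/6=9/5
t_q=23/4 → seg 3, τ=3/4; S=-3+9/5·τ+39/5·τ²+-13/5·τ³=105/64

  seg 0: a=-2 b=-51/10 c=0 d=21/10
  seg 1: a=-5 b=6/5 c=63/10 d=-11/5
  seg 2: a=5 b=0 c=-69/10 d=49/20
  seg 3: a=-3 b=9/5 c=39/5 d=-13/5
S(23/4) = 105/64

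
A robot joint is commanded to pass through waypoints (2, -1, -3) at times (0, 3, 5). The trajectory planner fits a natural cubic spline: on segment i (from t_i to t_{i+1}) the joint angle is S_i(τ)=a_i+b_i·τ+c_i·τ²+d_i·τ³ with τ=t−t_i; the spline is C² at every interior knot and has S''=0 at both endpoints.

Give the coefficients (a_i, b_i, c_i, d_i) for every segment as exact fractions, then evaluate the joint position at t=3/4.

  seg 0: a=2 b=-1 c=0 d=0
  seg 1: a=-1 b=-1 c=0 d=0
S(3/4) = 5/4

Δ: Δ0=-1, Δ1=-1
row 1: diag=10, rhs=0; c'=1/5, d'=0
back: M1=0
M: M0=0, M1=0, M2=0
seg 0: a=2, c=M0/2=0, d=(M1−M0)/(6·3)=0, b=Δ0−h0·(2M0+M1)/6=-1
seg 1: a=-1, c=M1/2=0, d=(M2−M1)/(6·2)=0, b=Δ1−h1·(2M1+M2)/6=-1
t_q=3/4 → seg 0, τ=3/4; S=2+-1·τ+0·τ²+0·τ³=5/4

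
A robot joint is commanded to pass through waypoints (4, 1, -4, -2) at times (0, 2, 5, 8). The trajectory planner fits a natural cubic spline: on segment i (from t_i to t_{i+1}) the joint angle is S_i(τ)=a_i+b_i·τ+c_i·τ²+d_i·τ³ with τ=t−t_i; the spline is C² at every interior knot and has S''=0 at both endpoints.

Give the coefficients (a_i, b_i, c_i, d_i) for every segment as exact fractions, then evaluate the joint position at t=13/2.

Δ: Δ0=-3/2, Δ1=-5/3, Δ2=2/3
row 1: diag=10, rhs=-1; c'=3/10, d'=-1/10
row 2: denom=12−3·3/10=111/10; d'=(14−3·-1/10)/(111/10)=143/111
back: M2=143/111
back: M1=-1/10−3/10·143/111=-18/37
M: M0=0, M1=-18/37, M2=143/111, M3=0
seg 0: a=4, c=M0/2=0, d=(M1−M0)/(6·2)=-3/74, b=Δ0−h0·(2M0+M1)/6=-99/74
seg 1: a=1, c=M1/2=-9/37, d=(M2−M1)/(6·3)=197/1998, b=Δ1−h1·(2M1+M2)/6=-135/74
seg 2: a=-4, c=M2/2=143/222, d=(M3−M2)/(6·3)=-143/1998, b=Δ2−h2·(2M2+M3)/6=-23/37
t_q=13/2 → seg 2, τ=3/2; S=-4+-23/37·τ+143/222·τ²+-143/1998·τ³=-2205/592

  seg 0: a=4 b=-99/74 c=0 d=-3/74
  seg 1: a=1 b=-135/74 c=-9/37 d=197/1998
  seg 2: a=-4 b=-23/37 c=143/222 d=-143/1998
S(13/2) = -2205/592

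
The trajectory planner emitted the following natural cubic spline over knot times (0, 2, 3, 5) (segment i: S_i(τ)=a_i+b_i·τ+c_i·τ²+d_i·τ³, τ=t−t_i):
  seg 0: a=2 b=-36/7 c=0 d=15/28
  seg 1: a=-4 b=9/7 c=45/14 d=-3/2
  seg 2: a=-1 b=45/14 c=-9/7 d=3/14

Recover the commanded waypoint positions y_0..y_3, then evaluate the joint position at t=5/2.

y_0=2 y_1=-4 y_2=-1 y_3=2
S(5/2) = -307/112

y_0 = S_0(0) = a_0 = 2
y_1 = S_1(0) = a_1 = -4
y_2 = S_2(0) = a_2 = -1
y_3 = S_2(2) = 2
t_q=5/2 is in segment 1 (τ=1/2); S_1(τ)=-307/112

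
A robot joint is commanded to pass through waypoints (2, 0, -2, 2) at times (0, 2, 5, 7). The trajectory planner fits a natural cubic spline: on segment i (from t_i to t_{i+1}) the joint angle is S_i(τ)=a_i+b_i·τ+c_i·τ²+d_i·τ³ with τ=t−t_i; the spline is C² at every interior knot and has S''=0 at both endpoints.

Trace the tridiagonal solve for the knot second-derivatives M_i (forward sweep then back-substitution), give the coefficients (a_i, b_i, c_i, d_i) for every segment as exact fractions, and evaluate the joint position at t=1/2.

  seg 0: a=2 b=-35/39 c=0 d=-1/39
  seg 1: a=0 b=-47/39 c=-2/13 d=1/9
  seg 2: a=-2 b=34/39 c=11/13 d=-11/78
S(1/2) = 161/104

Δ: Δ0=-1, Δ1=-2/3, Δ2=2
row 1: diag=10, rhs=2; c'=3/10, d'=1/5
row 2: denom=10−3·3/10=91/10; d'=(16−3·1/5)/(91/10)=22/13
back: M2=22/13
back: M1=1/5−3/10·22/13=-4/13
M: M0=0, M1=-4/13, M2=22/13, M3=0
seg 0: a=2, c=M0/2=0, d=(M1−M0)/(6·2)=-1/39, b=Δ0−h0·(2M0+M1)/6=-35/39
seg 1: a=0, c=M1/2=-2/13, d=(M2−M1)/(6·3)=1/9, b=Δ1−h1·(2M1+M2)/6=-47/39
seg 2: a=-2, c=M2/2=11/13, d=(M3−M2)/(6·2)=-11/78, b=Δ2−h2·(2M2+M3)/6=34/39
t_q=1/2 → seg 0, τ=1/2; S=2+-35/39·τ+0·τ²+-1/39·τ³=161/104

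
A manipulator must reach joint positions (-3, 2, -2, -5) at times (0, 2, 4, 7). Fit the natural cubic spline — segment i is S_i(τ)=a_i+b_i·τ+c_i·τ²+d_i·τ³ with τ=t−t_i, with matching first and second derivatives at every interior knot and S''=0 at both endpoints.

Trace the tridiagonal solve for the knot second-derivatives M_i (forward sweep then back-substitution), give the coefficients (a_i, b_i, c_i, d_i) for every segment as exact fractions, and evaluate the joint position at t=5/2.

  seg 0: a=-3 b=71/19 c=0 d=-47/152
  seg 1: a=2 b=1/38 c=-141/76 d=8/19
  seg 2: a=-2 b=-89/38 c=51/76 d=-17/228
S(5/2) = 487/304

Δ: Δ0=5/2, Δ1=-2, Δ2=-1
row 1: diag=8, rhs=-27; c'=1/4, d'=-27/8
row 2: denom=10−2·1/4=19/2; d'=(6−2·-27/8)/(19/2)=51/38
back: M2=51/38
back: M1=-27/8−1/4·51/38=-141/38
M: M0=0, M1=-141/38, M2=51/38, M3=0
seg 0: a=-3, c=M0/2=0, d=(M1−M0)/(6·2)=-47/152, b=Δ0−h0·(2M0+M1)/6=71/19
seg 1: a=2, c=M1/2=-141/76, d=(M2−M1)/(6·2)=8/19, b=Δ1−h1·(2M1+M2)/6=1/38
seg 2: a=-2, c=M2/2=51/76, d=(M3−M2)/(6·3)=-17/228, b=Δ2−h2·(2M2+M3)/6=-89/38
t_q=5/2 → seg 1, τ=1/2; S=2+1/38·τ+-141/76·τ²+8/19·τ³=487/304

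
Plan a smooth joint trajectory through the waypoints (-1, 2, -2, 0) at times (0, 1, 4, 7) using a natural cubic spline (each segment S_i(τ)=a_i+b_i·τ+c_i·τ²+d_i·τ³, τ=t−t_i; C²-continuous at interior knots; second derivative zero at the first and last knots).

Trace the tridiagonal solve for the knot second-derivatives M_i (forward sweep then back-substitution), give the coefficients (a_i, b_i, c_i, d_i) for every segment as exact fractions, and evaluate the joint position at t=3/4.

Δ: Δ0=3, Δ1=-4/3, Δ2=2/3
row 1: diag=8, rhs=-26; c'=3/8, d'=-13/4
row 2: denom=12−3·3/8=87/8; d'=(12−3·-13/4)/(87/8)=2
back: M2=2
back: M1=-13/4−3/8·2=-4
M: M0=0, M1=-4, M2=2, M3=0
seg 0: a=-1, c=M0/2=0, d=(M1−M0)/(6·1)=-2/3, b=Δ0−h0·(2M0+M1)/6=11/3
seg 1: a=2, c=M1/2=-2, d=(M2−M1)/(6·3)=1/3, b=Δ1−h1·(2M1+M2)/6=5/3
seg 2: a=-2, c=M2/2=1, d=(M3−M2)/(6·3)=-1/9, b=Δ2−h2·(2M2+M3)/6=-4/3
t_q=3/4 → seg 0, τ=3/4; S=-1+11/3·τ+0·τ²+-2/3·τ³=47/32

  seg 0: a=-1 b=11/3 c=0 d=-2/3
  seg 1: a=2 b=5/3 c=-2 d=1/3
  seg 2: a=-2 b=-4/3 c=1 d=-1/9
S(3/4) = 47/32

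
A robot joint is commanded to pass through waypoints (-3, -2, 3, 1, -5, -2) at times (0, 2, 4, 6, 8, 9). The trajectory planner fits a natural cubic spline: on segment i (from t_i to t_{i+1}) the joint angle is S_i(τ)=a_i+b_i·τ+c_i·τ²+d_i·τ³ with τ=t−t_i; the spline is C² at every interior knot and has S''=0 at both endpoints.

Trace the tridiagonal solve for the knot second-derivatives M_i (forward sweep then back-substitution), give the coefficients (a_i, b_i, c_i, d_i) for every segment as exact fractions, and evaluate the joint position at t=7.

Δ: Δ0=1/2, Δ1=5/2, Δ2=-1, Δ3=-3, Δ4=3
row 1: diag=8, rhs=12; c'=1/4, d'=3/2
row 2: denom=8−2·1/4=15/2; d'=(-21−2·3/2)/(15/2)=-16/5
row 3: denom=8−2·4/15=112/15; d'=(-12−2·-16/5)/(112/15)=-3/4
row 4: denom=6−2·15/56=153/28; d'=(36−2·-3/4)/(153/28)=350/51
back: M4=350/51
back: M3=-3/4−15/56·350/51=-44/17
back: M2=-16/5−4/15·-44/17=-128/51
back: M1=3/2−1/4·-128/51=217/102
M: M0=0, M1=217/102, M2=-128/51, M3=-44/17, M4=350/51, M5=0
seg 0: a=-3, c=M0/2=0, d=(M1−M0)/(6·2)=217/1224, b=Δ0−h0·(2M0+M1)/6=-32/153
seg 1: a=-2, c=M1/2=217/204, d=(M2−M1)/(6·2)=-473/1224, b=Δ1−h1·(2M1+M2)/6=587/306
seg 2: a=3, c=M2/2=-64/51, d=(M3−M2)/(6·2)=-1/153, b=Δ2−h2·(2M2+M3)/6=235/153
seg 3: a=1, c=M3/2=-22/17, d=(M4−M3)/(6·2)=241/306, b=Δ3−h3·(2M3+M4)/6=-545/153
seg 4: a=-5, c=M4/2=175/51, d=(M5−M4)/(6·1)=-175/153, b=Δ4−h4·(2M4+M5)/6=109/153
t_q=7 → seg 3, τ=1; S=1+-545/153·τ+-22/17·τ²+241/306·τ³=-313/102

  seg 0: a=-3 b=-32/153 c=0 d=217/1224
  seg 1: a=-2 b=587/306 c=217/204 d=-473/1224
  seg 2: a=3 b=235/153 c=-64/51 d=-1/153
  seg 3: a=1 b=-545/153 c=-22/17 d=241/306
  seg 4: a=-5 b=109/153 c=175/51 d=-175/153
S(7) = -313/102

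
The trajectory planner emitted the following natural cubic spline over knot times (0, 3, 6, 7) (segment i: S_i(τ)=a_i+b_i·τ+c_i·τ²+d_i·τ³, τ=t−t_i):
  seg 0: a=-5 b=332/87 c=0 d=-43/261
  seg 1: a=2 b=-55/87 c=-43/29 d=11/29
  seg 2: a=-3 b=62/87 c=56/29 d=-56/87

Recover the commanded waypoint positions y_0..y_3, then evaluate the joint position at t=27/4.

y_0=-5 y_1=2 y_2=-3 y_3=-1
S(27/4) = -383/232

y_0 = S_0(0) = a_0 = -5
y_1 = S_1(0) = a_1 = 2
y_2 = S_2(0) = a_2 = -3
y_3 = S_2(1) = -1
t_q=27/4 is in segment 2 (τ=3/4); S_2(τ)=-383/232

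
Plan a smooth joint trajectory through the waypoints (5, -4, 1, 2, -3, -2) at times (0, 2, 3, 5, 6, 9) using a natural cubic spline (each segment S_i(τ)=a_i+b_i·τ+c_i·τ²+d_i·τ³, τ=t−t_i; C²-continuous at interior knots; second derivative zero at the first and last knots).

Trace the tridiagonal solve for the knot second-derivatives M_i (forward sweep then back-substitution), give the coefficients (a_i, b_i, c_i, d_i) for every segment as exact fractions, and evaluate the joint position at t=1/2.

  seg 0: a=5 b=-69085/8718 c=0 d=14927/17436
  seg 1: a=-4 b=20477/8718 c=14927/2906 d=-10834/4359
  seg 2: a=1 b=45035/8718 c=-6741/2906 d=-115/17436
  seg 3: a=2 b=-36547/8718 c=-3428/1453 d=13525/8718
  seg 4: a=-3 b=-18554/4359 c=6669/2906 d=-741/2906
S(1/2) = 53229/46496

Δ: Δ0=-9/2, Δ1=5, Δ2=1/2, Δ3=-5, Δ4=1/3
row 1: diag=6, rhs=57; c'=1/6, d'=19/2
row 2: denom=6−1·1/6=35/6; d'=(-27−1·19/2)/(35/6)=-219/35
row 3: denom=6−2·12/35=186/35; d'=(-33−2·-219/35)/(186/35)=-239/62
row 4: denom=8−1·35/186=1453/186; d'=(32−1·-239/62)/(1453/186)=6669/1453
back: M4=6669/1453
back: M3=-239/62−35/186·6669/1453=-6856/1453
back: M2=-219/35−12/35·-6856/1453=-6741/1453
back: M1=19/2−1/6·-6741/1453=14927/1453
M: M0=0, M1=14927/1453, M2=-6741/1453, M3=-6856/1453, M4=6669/1453, M5=0
seg 0: a=5, c=M0/2=0, d=(M1−M0)/(6·2)=14927/17436, b=Δ0−h0·(2M0+M1)/6=-69085/8718
seg 1: a=-4, c=M1/2=14927/2906, d=(M2−M1)/(6·1)=-10834/4359, b=Δ1−h1·(2M1+M2)/6=20477/8718
seg 2: a=1, c=M2/2=-6741/2906, d=(M3−M2)/(6·2)=-115/17436, b=Δ2−h2·(2M2+M3)/6=45035/8718
seg 3: a=2, c=M3/2=-3428/1453, d=(M4−M3)/(6·1)=13525/8718, b=Δ3−h3·(2M3+M4)/6=-36547/8718
seg 4: a=-3, c=M4/2=6669/2906, d=(M5−M4)/(6·3)=-741/2906, b=Δ4−h4·(2M4+M5)/6=-18554/4359
t_q=1/2 → seg 0, τ=1/2; S=5+-69085/8718·τ+0·τ²+14927/17436·τ³=53229/46496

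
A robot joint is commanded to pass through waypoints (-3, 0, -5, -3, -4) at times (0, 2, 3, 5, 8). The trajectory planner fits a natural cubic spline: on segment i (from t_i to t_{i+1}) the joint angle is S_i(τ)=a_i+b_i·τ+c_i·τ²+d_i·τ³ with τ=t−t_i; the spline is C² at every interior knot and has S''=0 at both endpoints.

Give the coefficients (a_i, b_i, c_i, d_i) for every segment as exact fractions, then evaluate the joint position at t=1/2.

Δ: Δ0=3/2, Δ1=-5, Δ2=1, Δ3=-1/3
row 1: diag=6, rhs=-39; c'=1/6, d'=-13/2
row 2: denom=6−1·1/6=35/6; d'=(36−1·-13/2)/(35/6)=51/7
row 3: denom=10−2·12/35=326/35; d'=(-8−2·51/7)/(326/35)=-395/163
back: M3=-395/163
back: M2=51/7−12/35·-395/163=1323/163
back: M1=-13/2−1/6·1323/163=-1280/163
M: M0=0, M1=-1280/163, M2=1323/163, M3=-395/163, M4=0
seg 0: a=-3, c=M0/2=0, d=(M1−M0)/(6·2)=-320/489, b=Δ0−h0·(2M0+M1)/6=4027/978
seg 1: a=0, c=M1/2=-640/163, d=(M2−M1)/(6·1)=2603/978, b=Δ1−h1·(2M1+M2)/6=-3653/978
seg 2: a=-5, c=M2/2=1323/326, d=(M3−M2)/(6·2)=-859/978, b=Δ2−h2·(2M2+M3)/6=-1762/489
seg 3: a=-3, c=M3/2=-395/326, d=(M4−M3)/(6·3)=395/2934, b=Δ3−h3·(2M3+M4)/6=1022/489
t_q=1/2 → seg 0, τ=1/2; S=-3+4027/978·τ+0·τ²+-320/489·τ³=-667/652

  seg 0: a=-3 b=4027/978 c=0 d=-320/489
  seg 1: a=0 b=-3653/978 c=-640/163 d=2603/978
  seg 2: a=-5 b=-1762/489 c=1323/326 d=-859/978
  seg 3: a=-3 b=1022/489 c=-395/326 d=395/2934
S(1/2) = -667/652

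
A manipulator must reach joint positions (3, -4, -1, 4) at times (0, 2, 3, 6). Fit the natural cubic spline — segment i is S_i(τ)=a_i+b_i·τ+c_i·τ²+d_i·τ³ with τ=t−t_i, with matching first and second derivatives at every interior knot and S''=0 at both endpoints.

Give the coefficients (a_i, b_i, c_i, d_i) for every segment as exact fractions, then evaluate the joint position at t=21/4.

Δ: Δ0=-7/2, Δ1=3, Δ2=5/3
row 1: diag=6, rhs=39; c'=1/6, d'=13/2
row 2: denom=8−1·1/6=47/6; d'=(-8−1·13/2)/(47/6)=-87/47
back: M2=-87/47
back: M1=13/2−1/6·-87/47=320/47
M: M0=0, M1=320/47, M2=-87/47, M3=0
seg 0: a=3, c=M0/2=0, d=(M1−M0)/(6·2)=80/141, b=Δ0−h0·(2M0+M1)/6=-1627/282
seg 1: a=-4, c=M1/2=160/47, d=(M2−M1)/(6·1)=-407/282, b=Δ1−h1·(2M1+M2)/6=293/282
seg 2: a=-1, c=M2/2=-87/94, d=(M3−M2)/(6·3)=29/282, b=Δ2−h2·(2M2+M3)/6=496/141
t_q=21/4 → seg 2, τ=9/4; S=-1+496/141·τ+-87/94·τ²+29/282·τ³=20459/6016

  seg 0: a=3 b=-1627/282 c=0 d=80/141
  seg 1: a=-4 b=293/282 c=160/47 d=-407/282
  seg 2: a=-1 b=496/141 c=-87/94 d=29/282
S(21/4) = 20459/6016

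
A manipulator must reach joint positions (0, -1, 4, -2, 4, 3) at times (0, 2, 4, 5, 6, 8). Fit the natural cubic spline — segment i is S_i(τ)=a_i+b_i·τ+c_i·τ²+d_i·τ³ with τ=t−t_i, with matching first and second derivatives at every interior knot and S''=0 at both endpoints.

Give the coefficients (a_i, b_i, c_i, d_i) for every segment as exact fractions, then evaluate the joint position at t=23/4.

  seg 0: a=0 b=-1185/482 c=0 d=118/241
  seg 1: a=-1 b=1647/482 c=708/241 d=-1637/964
  seg 2: a=4 b=-2511/482 c=-3495/482 d=1557/241
  seg 3: a=-2 b=-159/482 c=5847/482 d=-1398/241
  seg 4: a=4 b=3147/482 c=-2541/482 d=847/964
S(23/4) = 8209/3856

Δ: Δ0=-1/2, Δ1=5/2, Δ2=-6, Δ3=6, Δ4=-1/2
row 1: diag=8, rhs=18; c'=1/4, d'=9/4
row 2: denom=6−2·1/4=11/2; d'=(-51−2·9/4)/(11/2)=-111/11
row 3: denom=4−1·2/11=42/11; d'=(72−1·-111/11)/(42/11)=43/2
row 4: denom=6−1·11/42=241/42; d'=(-39−1·43/2)/(241/42)=-2541/241
back: M4=-2541/241
back: M3=43/2−11/42·-2541/241=5847/241
back: M2=-111/11−2/11·5847/241=-3495/241
back: M1=9/4−1/4·-3495/241=1416/241
M: M0=0, M1=1416/241, M2=-3495/241, M3=5847/241, M4=-2541/241, M5=0
seg 0: a=0, c=M0/2=0, d=(M1−M0)/(6·2)=118/241, b=Δ0−h0·(2M0+M1)/6=-1185/482
seg 1: a=-1, c=M1/2=708/241, d=(M2−M1)/(6·2)=-1637/964, b=Δ1−h1·(2M1+M2)/6=1647/482
seg 2: a=4, c=M2/2=-3495/482, d=(M3−M2)/(6·1)=1557/241, b=Δ2−h2·(2M2+M3)/6=-2511/482
seg 3: a=-2, c=M3/2=5847/482, d=(M4−M3)/(6·1)=-1398/241, b=Δ3−h3·(2M3+M4)/6=-159/482
seg 4: a=4, c=M4/2=-2541/482, d=(M5−M4)/(6·2)=847/964, b=Δ4−h4·(2M4+M5)/6=3147/482
t_q=23/4 → seg 3, τ=3/4; S=-2+-159/482·τ+5847/482·τ²+-1398/241·τ³=8209/3856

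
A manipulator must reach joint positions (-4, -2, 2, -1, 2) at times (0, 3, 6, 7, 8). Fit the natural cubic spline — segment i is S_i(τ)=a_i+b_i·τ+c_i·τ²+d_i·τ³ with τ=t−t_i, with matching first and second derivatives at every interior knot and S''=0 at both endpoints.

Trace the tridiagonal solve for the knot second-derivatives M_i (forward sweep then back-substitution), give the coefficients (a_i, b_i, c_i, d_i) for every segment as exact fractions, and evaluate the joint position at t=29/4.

Δ: Δ0=2/3, Δ1=4/3, Δ2=-3, Δ3=3
row 1: diag=12, rhs=4; c'=1/4, d'=1/3
row 2: denom=8−3·1/4=29/4; d'=(-26−3·1/3)/(29/4)=-108/29
row 3: denom=4−1·4/29=112/29; d'=(36−1·-108/29)/(112/29)=72/7
back: M3=72/7
back: M2=-108/29−4/29·72/7=-36/7
back: M1=1/3−1/4·-36/7=34/21
M: M0=0, M1=34/21, M2=-36/7, M3=72/7, M4=0
seg 0: a=-4, c=M0/2=0, d=(M1−M0)/(6·3)=17/189, b=Δ0−h0·(2M0+M1)/6=-1/7
seg 1: a=-2, c=M1/2=17/21, d=(M2−M1)/(6·3)=-71/189, b=Δ1−h1·(2M1+M2)/6=16/7
seg 2: a=2, c=M2/2=-18/7, d=(M3−M2)/(6·1)=18/7, b=Δ2−h2·(2M2+M3)/6=-3
seg 3: a=-1, c=M3/2=36/7, d=(M4−M3)/(6·1)=-12/7, b=Δ3−h3·(2M3+M4)/6=-3/7
t_q=29/4 → seg 3, τ=1/4; S=-1+-3/7·τ+36/7·τ²+-12/7·τ³=-13/16

  seg 0: a=-4 b=-1/7 c=0 d=17/189
  seg 1: a=-2 b=16/7 c=17/21 d=-71/189
  seg 2: a=2 b=-3 c=-18/7 d=18/7
  seg 3: a=-1 b=-3/7 c=36/7 d=-12/7
S(29/4) = -13/16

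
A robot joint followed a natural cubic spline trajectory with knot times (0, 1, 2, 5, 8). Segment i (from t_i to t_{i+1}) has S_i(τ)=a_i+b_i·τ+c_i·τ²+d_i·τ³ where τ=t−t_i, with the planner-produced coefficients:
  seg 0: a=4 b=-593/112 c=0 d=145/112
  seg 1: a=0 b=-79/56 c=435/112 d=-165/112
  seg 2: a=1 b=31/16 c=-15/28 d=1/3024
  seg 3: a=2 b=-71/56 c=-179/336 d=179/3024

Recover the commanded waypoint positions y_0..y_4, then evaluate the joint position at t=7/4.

y_0=4 y_1=0 y_2=1 y_3=2 y_4=-5
S(7/4) = 3621/7168

y_0 = S_0(0) = a_0 = 4
y_1 = S_1(0) = a_1 = 0
y_2 = S_2(0) = a_2 = 1
y_3 = S_3(0) = a_3 = 2
y_4 = S_3(3) = -5
t_q=7/4 is in segment 1 (τ=3/4); S_1(τ)=3621/7168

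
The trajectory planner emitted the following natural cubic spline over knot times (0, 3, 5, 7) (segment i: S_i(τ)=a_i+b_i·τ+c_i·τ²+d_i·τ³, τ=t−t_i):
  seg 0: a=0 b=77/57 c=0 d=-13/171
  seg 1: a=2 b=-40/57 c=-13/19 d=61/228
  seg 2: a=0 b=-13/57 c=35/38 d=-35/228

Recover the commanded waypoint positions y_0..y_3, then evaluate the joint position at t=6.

y_0=0 y_1=2 y_2=0 y_3=2
S(6) = 41/76

y_0 = S_0(0) = a_0 = 0
y_1 = S_1(0) = a_1 = 2
y_2 = S_2(0) = a_2 = 0
y_3 = S_2(2) = 2
t_q=6 is in segment 2 (τ=1); S_2(τ)=41/76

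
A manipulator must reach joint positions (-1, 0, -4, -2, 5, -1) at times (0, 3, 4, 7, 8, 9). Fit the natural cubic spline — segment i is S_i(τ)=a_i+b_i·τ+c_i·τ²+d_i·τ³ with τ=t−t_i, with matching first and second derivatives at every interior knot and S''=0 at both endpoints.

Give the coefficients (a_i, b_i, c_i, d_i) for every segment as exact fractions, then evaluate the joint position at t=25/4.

Δ: Δ0=1/3, Δ1=-4, Δ2=2/3, Δ3=7, Δ4=-6
row 1: diag=8, rhs=-26; c'=1/8, d'=-13/4
row 2: denom=8−1·1/8=63/8; d'=(28−1·-13/4)/(63/8)=250/63
row 3: denom=8−3·8/21=48/7; d'=(38−3·250/63)/(48/7)=137/36
row 4: denom=4−1·7/48=185/48; d'=(-78−1·137/36)/(185/48)=-2356/111
back: M4=-2356/111
back: M3=137/36−7/48·-2356/111=766/111
back: M2=250/63−8/21·766/111=446/333
back: M1=-13/4−1/8·446/333=-1138/333
M: M0=0, M1=-1138/333, M2=446/333, M3=766/111, M4=-2356/111, M5=0
seg 0: a=-1, c=M0/2=0, d=(M1−M0)/(6·3)=-569/2997, b=Δ0−h0·(2M0+M1)/6=680/333
seg 1: a=0, c=M1/2=-569/333, d=(M2−M1)/(6·1)=88/111, b=Δ1−h1·(2M1+M2)/6=-1027/333
seg 2: a=-4, c=M2/2=223/333, d=(M3−M2)/(6·3)=926/2997, b=Δ2−h2·(2M2+M3)/6=-1373/333
seg 3: a=-2, c=M3/2=383/111, d=(M4−M3)/(6·1)=-1561/333, b=Δ3−h3·(2M3+M4)/6=2743/333
seg 4: a=5, c=M4/2=-1178/111, d=(M5−M4)/(6·1)=1178/333, b=Δ4−h4·(2M4+M5)/6=358/333
t_q=25/4 → seg 2, τ=9/4; S=-4+-1373/333·τ+223/333·τ²+926/2997·τ³=-7539/1184

  seg 0: a=-1 b=680/333 c=0 d=-569/2997
  seg 1: a=0 b=-1027/333 c=-569/333 d=88/111
  seg 2: a=-4 b=-1373/333 c=223/333 d=926/2997
  seg 3: a=-2 b=2743/333 c=383/111 d=-1561/333
  seg 4: a=5 b=358/333 c=-1178/111 d=1178/333
S(25/4) = -7539/1184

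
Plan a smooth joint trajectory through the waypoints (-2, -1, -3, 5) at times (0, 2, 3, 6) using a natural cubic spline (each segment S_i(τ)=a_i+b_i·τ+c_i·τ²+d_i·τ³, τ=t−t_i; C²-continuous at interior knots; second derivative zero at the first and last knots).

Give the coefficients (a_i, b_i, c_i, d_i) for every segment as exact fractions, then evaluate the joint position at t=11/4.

  seg 0: a=-2 b=437/282 c=0 d=-37/141
  seg 1: a=-1 b=-451/282 c=-74/47 d=331/282
  seg 2: a=-3 b=-173/141 c=183/94 d=-61/282
S(11/4) = -15581/6016

Δ: Δ0=1/2, Δ1=-2, Δ2=8/3
row 1: diag=6, rhs=-15; c'=1/6, d'=-5/2
row 2: denom=8−1·1/6=47/6; d'=(28−1·-5/2)/(47/6)=183/47
back: M2=183/47
back: M1=-5/2−1/6·183/47=-148/47
M: M0=0, M1=-148/47, M2=183/47, M3=0
seg 0: a=-2, c=M0/2=0, d=(M1−M0)/(6·2)=-37/141, b=Δ0−h0·(2M0+M1)/6=437/282
seg 1: a=-1, c=M1/2=-74/47, d=(M2−M1)/(6·1)=331/282, b=Δ1−h1·(2M1+M2)/6=-451/282
seg 2: a=-3, c=M2/2=183/94, d=(M3−M2)/(6·3)=-61/282, b=Δ2−h2·(2M2+M3)/6=-173/141
t_q=11/4 → seg 1, τ=3/4; S=-1+-451/282·τ+-74/47·τ²+331/282·τ³=-15581/6016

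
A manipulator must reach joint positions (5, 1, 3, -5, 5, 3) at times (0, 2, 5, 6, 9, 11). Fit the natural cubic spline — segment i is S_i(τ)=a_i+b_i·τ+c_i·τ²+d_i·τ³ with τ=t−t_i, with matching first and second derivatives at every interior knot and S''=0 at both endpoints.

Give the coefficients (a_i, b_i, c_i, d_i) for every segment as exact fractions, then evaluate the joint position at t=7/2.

Δ: Δ0=-2, Δ1=2/3, Δ2=-8, Δ3=10/3, Δ4=-1
row 1: diag=10, rhs=16; c'=3/10, d'=8/5
row 2: denom=8−3·3/10=71/10; d'=(-52−3·8/5)/(71/10)=-8
row 3: denom=8−1·10/71=558/71; d'=(68−1·-8)/(558/71)=2698/279
row 4: denom=10−3·71/186=549/62; d'=(-26−3·2698/279)/(549/62)=-10232/1647
back: M4=-10232/1647
back: M3=2698/279−71/186·-10232/1647=59498/4941
back: M2=-8−10/71·59498/4941=-47908/4941
back: M1=8/5−3/10·-47908/4941=7426/1647
M: M0=0, M1=7426/1647, M2=-47908/4941, M3=59498/4941, M4=-10232/1647, M5=0
seg 0: a=5, c=M0/2=0, d=(M1−M0)/(6·2)=3713/9882, b=Δ0−h0·(2M0+M1)/6=-17308/4941
seg 1: a=1, c=M1/2=3713/1647, d=(M2−M1)/(6·3)=-35093/44469, b=Δ1−h1·(2M1+M2)/6=4970/4941
seg 2: a=3, c=M2/2=-23954/4941, d=(M3−M2)/(6·1)=221/61, b=Δ2−h2·(2M2+M3)/6=-33475/4941
seg 3: a=-5, c=M3/2=29749/4941, d=(M4−M3)/(6·3)=-45097/44469, b=Δ3−h3·(2M3+M4)/6=-27680/4941
seg 4: a=5, c=M4/2=-5116/1647, d=(M5−M4)/(6·2)=2558/4941, b=Δ4−h4·(2M4+M5)/6=15523/4941
t_q=7/2 → seg 1, τ=3/2; S=1+4970/4941·τ+3713/1647·τ²+-35093/44469·τ³=21599/4392

  seg 0: a=5 b=-17308/4941 c=0 d=3713/9882
  seg 1: a=1 b=4970/4941 c=3713/1647 d=-35093/44469
  seg 2: a=3 b=-33475/4941 c=-23954/4941 d=221/61
  seg 3: a=-5 b=-27680/4941 c=29749/4941 d=-45097/44469
  seg 4: a=5 b=15523/4941 c=-5116/1647 d=2558/4941
S(7/2) = 21599/4392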